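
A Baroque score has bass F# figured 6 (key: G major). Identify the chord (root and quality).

The figures 6 indicate a triad in first inversion.
In first inversion the root lies a sixth above the bass: a sixth above F# in G major is D.
The chord tones are F#, A, D, giving D major.

D major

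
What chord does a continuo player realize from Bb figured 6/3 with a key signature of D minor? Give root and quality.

G minor

The figures 6/3 indicate a triad in first inversion.
In first inversion the root lies a sixth above the bass: a sixth above Bb in D minor is G.
The chord tones are Bb, D, G, giving G minor.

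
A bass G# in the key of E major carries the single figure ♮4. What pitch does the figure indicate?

C

Counting 3 letter steps above G# lands on C; in E major, that letter is C#.
The ♮4 figure makes it natural, giving C.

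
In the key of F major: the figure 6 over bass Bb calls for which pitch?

Counting 5 letter steps above Bb lands on G; in F major, that letter is G.

G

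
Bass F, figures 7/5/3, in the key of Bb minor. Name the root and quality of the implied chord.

The figures 7/5/3 indicate a seventh chord in root position.
In root position the bass is the root, so the root is F.
The chord tones are F, Ab, C, Eb, giving F minor seventh.

F minor seventh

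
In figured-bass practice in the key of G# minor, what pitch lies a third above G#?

B

Counting 2 letter steps above G# lands on B; in G# minor, that letter is B.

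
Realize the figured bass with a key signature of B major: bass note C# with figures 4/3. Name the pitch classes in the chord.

C#, E, F#, A#

The written figures 4/3 are shorthand for 6/4/3: the 6 is implied.
A third above C# in this key is E.
A fourth above C# in this key is F#.
A sixth above C# in this key is A#.
Together with the bass C#, this spells F# dominant seventh in second inversion.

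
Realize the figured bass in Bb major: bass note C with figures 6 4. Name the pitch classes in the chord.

A fourth above C in this key is F.
A sixth above C in this key is A.
Together with the bass C, this spells F major in second inversion.

C, F, A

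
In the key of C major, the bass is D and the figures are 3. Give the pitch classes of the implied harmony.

D, F, A

The written figures 3 are shorthand for 5/3: the 5 is implied.
A third above D in this key is F.
A fifth above D in this key is A.
Together with the bass D, this spells D minor in root position.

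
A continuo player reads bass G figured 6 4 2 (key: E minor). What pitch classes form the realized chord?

A second above G in this key is A.
A fourth above G in this key is C.
A sixth above G in this key is E.
Together with the bass G, this spells A minor seventh in third inversion.

G, A, C, E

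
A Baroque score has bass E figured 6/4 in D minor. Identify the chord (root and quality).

A minor

The figures 6/4 indicate a triad in second inversion.
In second inversion the root lies a fourth above the bass: a fourth above E in D minor is A.
The chord tones are E, A, C, giving A minor.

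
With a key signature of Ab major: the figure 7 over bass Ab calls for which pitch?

Counting 6 letter steps above Ab lands on G; in Ab major, that letter is G.

G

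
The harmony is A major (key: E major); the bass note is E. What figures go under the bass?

6/4

E is the fifth of A major, so the chord is in second inversion.
A triad in second inversion is figured 6/4, conventionally abbreviated 6/4.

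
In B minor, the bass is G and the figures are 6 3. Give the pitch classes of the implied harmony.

G, B, E

A third above G in this key is B.
A sixth above G in this key is E.
Together with the bass G, this spells E minor in first inversion.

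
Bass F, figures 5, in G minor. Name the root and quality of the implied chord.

F major

The figures 5 indicate a triad in root position.
In root position the bass is the root, so the root is F.
The chord tones are F, A, C, giving F major.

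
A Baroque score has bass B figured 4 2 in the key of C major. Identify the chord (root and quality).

C major seventh

The figures 4 2 indicate a seventh chord in third inversion.
In third inversion the root lies a second above the bass: a second above B in C major is C.
The chord tones are B, C, E, G, giving C major seventh.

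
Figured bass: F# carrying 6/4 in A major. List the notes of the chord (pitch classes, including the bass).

A fourth above F# in this key is B.
A sixth above F# in this key is D.
Together with the bass F#, this spells B minor in second inversion.

F#, B, D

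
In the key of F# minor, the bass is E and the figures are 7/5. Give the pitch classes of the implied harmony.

The written figures 7/5 are shorthand for 7/5/3: the 3 is implied.
A third above E in this key is G#.
A fifth above E in this key is B.
A seventh above E in this key is D.
Together with the bass E, this spells E dominant seventh in root position.

E, G#, B, D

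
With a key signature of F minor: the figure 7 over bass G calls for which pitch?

Counting 6 letter steps above G lands on F; in F minor, that letter is F.

F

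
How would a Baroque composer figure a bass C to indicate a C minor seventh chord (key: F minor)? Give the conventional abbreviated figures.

7

C is the root of C minor seventh, so the chord is in root position.
A seventh chord in root position is figured 7/5/3, conventionally abbreviated 7.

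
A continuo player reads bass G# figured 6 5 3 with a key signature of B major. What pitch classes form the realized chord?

A third above G# in this key is B.
A fifth above G# in this key is D#.
A sixth above G# in this key is E.
Together with the bass G#, this spells E major seventh in first inversion.

G#, B, D#, E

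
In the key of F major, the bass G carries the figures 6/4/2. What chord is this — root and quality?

The figures 6/4/2 indicate a seventh chord in third inversion.
In third inversion the root lies a second above the bass: a second above G in F major is A.
The chord tones are G, A, C, E, giving A minor seventh.

A minor seventh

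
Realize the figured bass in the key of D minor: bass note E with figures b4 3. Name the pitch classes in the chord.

E, G, Ab, C

The written figures b4 3 are shorthand for 6/4/3: the 6 is implied.
A third above E in this key is G.
A fourth above E in this key is A, lowered to Ab by the flat.
A sixth above E in this key is C.
Together with the bass E, this spells Ab augmented major seventh in second inversion.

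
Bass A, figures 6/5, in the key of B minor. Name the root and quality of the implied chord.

The figures 6/5 indicate a seventh chord in first inversion.
In first inversion the root lies a sixth above the bass: a sixth above A in B minor is F#.
The chord tones are A, C#, E, F#, giving F# minor seventh.

F# minor seventh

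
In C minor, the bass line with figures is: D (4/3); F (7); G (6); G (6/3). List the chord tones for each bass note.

D (6/4/3): D, F, G, Bb.
F (7/5/3): F, Ab, C, Eb.
G (6/3): G, Bb, Eb.
G (6/3): G, Bb, Eb.

D, F, G, Bb | F, Ab, C, Eb | G, Bb, Eb | G, Bb, Eb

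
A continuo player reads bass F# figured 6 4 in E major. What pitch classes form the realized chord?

A fourth above F# in this key is B.
A sixth above F# in this key is D#.
Together with the bass F#, this spells B major in second inversion.

F#, B, D#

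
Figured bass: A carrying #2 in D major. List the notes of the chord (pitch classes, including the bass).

A, B#, D, F#

The written figures #2 are shorthand for 6/4/2: the 6/4 are implied.
A second above A in this key is B, raised to B# by the sharp.
A fourth above A in this key is D.
A sixth above A in this key is F#.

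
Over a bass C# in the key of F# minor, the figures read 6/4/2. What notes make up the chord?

A second above C# in this key is D.
A fourth above C# in this key is F#.
A sixth above C# in this key is A.
Together with the bass C#, this spells D major seventh in third inversion.

C#, D, F#, A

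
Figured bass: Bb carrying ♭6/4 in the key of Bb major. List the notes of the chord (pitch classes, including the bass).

Bb, Eb, Gb

A fourth above Bb in this key is Eb.
A sixth above Bb in this key is G, lowered to Gb by the flat.
Together with the bass Bb, this spells Eb minor in second inversion.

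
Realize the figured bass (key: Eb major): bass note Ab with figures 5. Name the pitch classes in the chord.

Ab, C, Eb

The written figures 5 are shorthand for 5/3: the 3 is implied.
A third above Ab in this key is C.
A fifth above Ab in this key is Eb.
Together with the bass Ab, this spells Ab major in root position.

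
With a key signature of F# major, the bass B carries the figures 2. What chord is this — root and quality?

C# dominant seventh

The figures 2 indicate a seventh chord in third inversion.
In third inversion the root lies a second above the bass: a second above B in F# major is C#.
The chord tones are B, C#, E#, G#, giving C# dominant seventh.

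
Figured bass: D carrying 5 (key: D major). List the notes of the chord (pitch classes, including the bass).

D, F#, A

The written figures 5 are shorthand for 5/3: the 3 is implied.
A third above D in this key is F#.
A fifth above D in this key is A.
Together with the bass D, this spells D major in root position.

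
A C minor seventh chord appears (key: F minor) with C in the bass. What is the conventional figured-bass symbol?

C is the root of C minor seventh, so the chord is in root position.
A seventh chord in root position is figured 7/5/3, conventionally abbreviated 7.

7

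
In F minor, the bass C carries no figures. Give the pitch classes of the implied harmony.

An unfigured bass implies 5/3.
A third above C in this key is Eb.
A fifth above C in this key is G.
Together with the bass C, this spells C minor in root position.

C, Eb, G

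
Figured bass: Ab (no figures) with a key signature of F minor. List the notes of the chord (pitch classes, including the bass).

Ab, C, Eb

An unfigured bass implies 5/3.
A third above Ab in this key is C.
A fifth above Ab in this key is Eb.
Together with the bass Ab, this spells Ab major in root position.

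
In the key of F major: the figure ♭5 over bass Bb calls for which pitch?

Fb

Counting 4 letter steps above Bb lands on F; in F major, that letter is F.
The b5 figure lowers it a semitone, giving Fb.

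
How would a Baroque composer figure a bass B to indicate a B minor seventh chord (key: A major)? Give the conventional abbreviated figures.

B is the root of B minor seventh, so the chord is in root position.
A seventh chord in root position is figured 7/5/3, conventionally abbreviated 7.

7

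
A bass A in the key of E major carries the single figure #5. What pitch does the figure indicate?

E#

Counting 4 letter steps above A lands on E; in E major, that letter is E.
The #5 figure raises it a semitone, giving E#.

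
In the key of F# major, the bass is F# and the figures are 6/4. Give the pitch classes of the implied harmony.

F#, B, D#

A fourth above F# in this key is B.
A sixth above F# in this key is D#.
Together with the bass F#, this spells B major in second inversion.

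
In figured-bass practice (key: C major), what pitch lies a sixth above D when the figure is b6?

Bb

Counting 5 letter steps above D lands on B; in C major, that letter is B.
The b6 figure lowers it a semitone, giving Bb.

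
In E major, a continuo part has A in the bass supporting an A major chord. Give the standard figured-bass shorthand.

A is the root of A major, so the chord is in root position.
A triad in root position is figured 5/3, conventionally abbreviated (no figures — root-position triad).

no figures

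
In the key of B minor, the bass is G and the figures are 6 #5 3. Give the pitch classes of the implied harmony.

A third above G in this key is B.
A fifth above G in this key is D, raised to D# by the sharp.
A sixth above G in this key is E.
Together with the bass G, this spells E minor-major seventh in first inversion.

G, B, D#, E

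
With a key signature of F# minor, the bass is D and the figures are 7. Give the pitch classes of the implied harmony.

The written figures 7 are shorthand for 7/5/3: the 5/3 are implied.
A third above D in this key is F#.
A fifth above D in this key is A.
A seventh above D in this key is C#.
Together with the bass D, this spells D major seventh in root position.

D, F#, A, C#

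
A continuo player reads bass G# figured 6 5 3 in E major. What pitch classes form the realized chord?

A third above G# in this key is B.
A fifth above G# in this key is D#.
A sixth above G# in this key is E.
Together with the bass G#, this spells E major seventh in first inversion.

G#, B, D#, E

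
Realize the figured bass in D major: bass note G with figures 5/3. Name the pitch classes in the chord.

G, B, D

A third above G in this key is B.
A fifth above G in this key is D.
Together with the bass G, this spells G major in root position.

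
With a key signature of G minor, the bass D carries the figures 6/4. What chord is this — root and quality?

The figures 6/4 indicate a triad in second inversion.
In second inversion the root lies a fourth above the bass: a fourth above D in G minor is G.
The chord tones are D, G, Bb, giving G minor.

G minor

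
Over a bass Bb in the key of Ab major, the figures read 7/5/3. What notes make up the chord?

Bb, Db, F, Ab

A third above Bb in this key is Db.
A fifth above Bb in this key is F.
A seventh above Bb in this key is Ab.
Together with the bass Bb, this spells Bb minor seventh in root position.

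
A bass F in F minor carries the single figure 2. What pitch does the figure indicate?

G

Counting 1 letter step above F lands on G; in F minor, that letter is G.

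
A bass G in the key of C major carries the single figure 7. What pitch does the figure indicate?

Counting 6 letter steps above G lands on F; in C major, that letter is F.

F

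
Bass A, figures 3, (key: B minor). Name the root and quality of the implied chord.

The figures 3 indicate a triad in root position.
In root position the bass is the root, so the root is A.
The chord tones are A, C#, E, giving A major.

A major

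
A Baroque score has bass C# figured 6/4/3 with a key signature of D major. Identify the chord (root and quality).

F# minor seventh

The figures 6/4/3 indicate a seventh chord in second inversion.
In second inversion the root lies a fourth above the bass: a fourth above C# in D major is F#.
The chord tones are C#, E, F#, A, giving F# minor seventh.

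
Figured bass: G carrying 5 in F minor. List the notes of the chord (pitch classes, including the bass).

G, Bb, Db

The written figures 5 are shorthand for 5/3: the 3 is implied.
A third above G in this key is Bb.
A fifth above G in this key is Db.
Together with the bass G, this spells G diminished in root position.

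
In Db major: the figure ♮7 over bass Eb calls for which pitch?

Counting 6 letter steps above Eb lands on D; in Db major, that letter is Db.
The ♮7 figure makes it natural, giving D.

D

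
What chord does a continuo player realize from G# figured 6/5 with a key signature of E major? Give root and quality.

E major seventh

The figures 6/5 indicate a seventh chord in first inversion.
In first inversion the root lies a sixth above the bass: a sixth above G# in E major is E.
The chord tones are G#, B, D#, E, giving E major seventh.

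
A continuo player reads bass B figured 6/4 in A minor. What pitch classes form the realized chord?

A fourth above B in this key is E.
A sixth above B in this key is G.
Together with the bass B, this spells E minor in second inversion.

B, E, G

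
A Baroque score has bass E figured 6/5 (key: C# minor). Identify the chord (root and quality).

C# minor seventh

The figures 6/5 indicate a seventh chord in first inversion.
In first inversion the root lies a sixth above the bass: a sixth above E in C# minor is C#.
The chord tones are E, G#, B, C#, giving C# minor seventh.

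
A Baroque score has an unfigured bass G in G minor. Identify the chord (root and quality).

G minor

An unfigured bass indicates a triad in root position.
In root position the bass is the root, so the root is G.
The chord tones are G, Bb, D, giving G minor.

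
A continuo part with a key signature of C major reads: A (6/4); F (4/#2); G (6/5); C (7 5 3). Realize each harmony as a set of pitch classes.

A (6/4): A, D, F.
F (6/4/#2): F, G#, B, D.
G (6/5/3): G, B, D, E.
C (7/5/3): C, E, G, B.

A, D, F | F, G#, B, D | G, B, D, E | C, E, G, B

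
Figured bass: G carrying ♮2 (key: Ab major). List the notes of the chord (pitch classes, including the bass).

The written figures ♮2 are shorthand for 6/4/2: the 6/4 are implied.
A second above G in this key is Ab, made natural (A) by the ♮ figure.
A fourth above G in this key is C.
A sixth above G in this key is Eb.
Together with the bass G, this spells A half-diminished seventh in third inversion.

G, A, C, Eb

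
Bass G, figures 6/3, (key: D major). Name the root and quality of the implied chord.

The figures 6/3 indicate a triad in first inversion.
In first inversion the root lies a sixth above the bass: a sixth above G in D major is E.
The chord tones are G, B, E, giving E minor.

E minor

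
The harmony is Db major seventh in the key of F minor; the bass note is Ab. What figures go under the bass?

4/3

Ab is the fifth of Db major seventh, so the chord is in second inversion.
A seventh chord in second inversion is figured 6/4/3, conventionally abbreviated 4/3.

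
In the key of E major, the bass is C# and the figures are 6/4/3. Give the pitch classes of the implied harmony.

A third above C# in this key is E.
A fourth above C# in this key is F#.
A sixth above C# in this key is A.
Together with the bass C#, this spells F# minor seventh in second inversion.

C#, E, F#, A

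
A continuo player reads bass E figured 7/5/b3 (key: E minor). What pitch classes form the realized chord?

A third above E in this key is G, lowered to Gb by the flat.
A fifth above E in this key is B.
A seventh above E in this key is D.

E, Gb, B, D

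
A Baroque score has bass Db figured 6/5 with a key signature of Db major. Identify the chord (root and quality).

The figures 6/5 indicate a seventh chord in first inversion.
In first inversion the root lies a sixth above the bass: a sixth above Db in Db major is Bb.
The chord tones are Db, F, Ab, Bb, giving Bb minor seventh.

Bb minor seventh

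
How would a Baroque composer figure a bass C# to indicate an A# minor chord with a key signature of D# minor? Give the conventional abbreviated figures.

C# is the third of A# minor, so the chord is in first inversion.
A triad in first inversion is figured 6/3, conventionally abbreviated 6.

6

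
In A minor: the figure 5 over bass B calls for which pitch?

F

Counting 4 letter steps above B lands on F; in A minor, that letter is F.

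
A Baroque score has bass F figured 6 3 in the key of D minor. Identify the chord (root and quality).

D minor

The figures 6 3 indicate a triad in first inversion.
In first inversion the root lies a sixth above the bass: a sixth above F in D minor is D.
The chord tones are F, A, D, giving D minor.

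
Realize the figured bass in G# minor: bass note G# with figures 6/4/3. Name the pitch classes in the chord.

G#, B, C#, E

A third above G# in this key is B.
A fourth above G# in this key is C#.
A sixth above G# in this key is E.
Together with the bass G#, this spells C# minor seventh in second inversion.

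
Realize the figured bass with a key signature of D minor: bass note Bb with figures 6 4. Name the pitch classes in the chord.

Bb, E, G

A fourth above Bb in this key is E.
A sixth above Bb in this key is G.
Together with the bass Bb, this spells E diminished in second inversion.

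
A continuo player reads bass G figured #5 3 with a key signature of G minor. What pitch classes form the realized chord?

A third above G in this key is Bb.
A fifth above G in this key is D, raised to D# by the sharp.

G, Bb, D#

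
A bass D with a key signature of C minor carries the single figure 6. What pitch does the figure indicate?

Bb

Counting 5 letter steps above D lands on B; in C minor, that letter is Bb.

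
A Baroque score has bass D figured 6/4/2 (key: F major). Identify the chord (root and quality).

The figures 6/4/2 indicate a seventh chord in third inversion.
In third inversion the root lies a second above the bass: a second above D in F major is E.
The chord tones are D, E, G, Bb, giving E half-diminished seventh.

E half-diminished seventh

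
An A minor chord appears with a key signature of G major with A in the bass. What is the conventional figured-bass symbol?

no figures

A is the root of A minor, so the chord is in root position.
A triad in root position is figured 5/3, conventionally abbreviated (no figures — root-position triad).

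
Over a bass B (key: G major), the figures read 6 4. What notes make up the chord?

A fourth above B in this key is E.
A sixth above B in this key is G.
Together with the bass B, this spells E minor in second inversion.

B, E, G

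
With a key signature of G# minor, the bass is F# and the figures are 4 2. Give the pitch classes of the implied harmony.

The written figures 4 2 are shorthand for 6/4/2: the 6 is implied.
A second above F# in this key is G#.
A fourth above F# in this key is B.
A sixth above F# in this key is D#.
Together with the bass F#, this spells G# minor seventh in third inversion.

F#, G#, B, D#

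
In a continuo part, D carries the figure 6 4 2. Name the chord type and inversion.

seventh chord, third inversion

Intervals of 6/4/2 above the bass form a seventh chord; the bass is the seventh, so this is third inversion.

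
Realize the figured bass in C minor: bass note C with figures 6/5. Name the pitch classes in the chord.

C, Eb, G, Ab

The written figures 6/5 are shorthand for 6/5/3: the 3 is implied.
A third above C in this key is Eb.
A fifth above C in this key is G.
A sixth above C in this key is Ab.
Together with the bass C, this spells Ab major seventh in first inversion.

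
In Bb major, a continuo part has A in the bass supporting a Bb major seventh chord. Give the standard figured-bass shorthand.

4/2

A is the seventh of Bb major seventh, so the chord is in third inversion.
A seventh chord in third inversion is figured 6/4/2, conventionally abbreviated 4/2.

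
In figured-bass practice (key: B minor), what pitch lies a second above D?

Counting 1 letter step above D lands on E; in B minor, that letter is E.

E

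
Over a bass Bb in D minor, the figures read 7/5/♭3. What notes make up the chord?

A third above Bb in this key is D, lowered to Db by the flat.
A fifth above Bb in this key is F.
A seventh above Bb in this key is A.
Together with the bass Bb, this spells Bb minor-major seventh in root position.

Bb, Db, F, A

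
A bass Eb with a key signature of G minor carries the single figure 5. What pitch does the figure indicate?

Counting 4 letter steps above Eb lands on B; in G minor, that letter is Bb.

Bb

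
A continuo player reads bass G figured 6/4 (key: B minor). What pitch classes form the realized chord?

A fourth above G in this key is C#.
A sixth above G in this key is E.
Together with the bass G, this spells C# diminished in second inversion.

G, C#, E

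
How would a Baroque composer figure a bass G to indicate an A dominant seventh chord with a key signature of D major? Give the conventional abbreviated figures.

4/2

G is the seventh of A dominant seventh, so the chord is in third inversion.
A seventh chord in third inversion is figured 6/4/2, conventionally abbreviated 4/2.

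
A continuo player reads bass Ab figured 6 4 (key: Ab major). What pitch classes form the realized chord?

A fourth above Ab in this key is Db.
A sixth above Ab in this key is F.
Together with the bass Ab, this spells Db major in second inversion.

Ab, Db, F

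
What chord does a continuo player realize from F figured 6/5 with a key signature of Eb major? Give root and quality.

D half-diminished seventh

The figures 6/5 indicate a seventh chord in first inversion.
In first inversion the root lies a sixth above the bass: a sixth above F in Eb major is D.
The chord tones are F, Ab, C, D, giving D half-diminished seventh.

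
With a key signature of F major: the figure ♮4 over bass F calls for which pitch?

B

Counting 3 letter steps above F lands on B; in F major, that letter is Bb.
The ♮4 figure makes it natural, giving B.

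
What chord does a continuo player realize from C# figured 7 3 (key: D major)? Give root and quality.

C# half-diminished seventh

The figures 7 3 indicate a seventh chord in root position.
In root position the bass is the root, so the root is C#.
The chord tones are C#, E, G, B, giving C# half-diminished seventh.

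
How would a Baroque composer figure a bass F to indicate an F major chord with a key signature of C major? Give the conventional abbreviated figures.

F is the root of F major, so the chord is in root position.
A triad in root position is figured 5/3, conventionally abbreviated (no figures — root-position triad).

no figures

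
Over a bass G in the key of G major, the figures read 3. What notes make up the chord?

The written figures 3 are shorthand for 5/3: the 5 is implied.
A third above G in this key is B.
A fifth above G in this key is D.
Together with the bass G, this spells G major in root position.

G, B, D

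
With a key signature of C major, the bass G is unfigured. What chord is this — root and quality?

G major

An unfigured bass indicates a triad in root position.
In root position the bass is the root, so the root is G.
The chord tones are G, B, D, giving G major.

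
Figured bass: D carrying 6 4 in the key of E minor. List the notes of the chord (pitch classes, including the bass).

D, G, B

A fourth above D in this key is G.
A sixth above D in this key is B.
Together with the bass D, this spells G major in second inversion.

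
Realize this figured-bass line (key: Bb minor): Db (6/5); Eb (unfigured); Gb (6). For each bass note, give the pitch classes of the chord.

Db (6/5/3): Db, F, Ab, Bb.
Eb (5/3): Eb, Gb, Bb.
Gb (6/3): Gb, Bb, Eb.

Db, F, Ab, Bb | Eb, Gb, Bb | Gb, Bb, Eb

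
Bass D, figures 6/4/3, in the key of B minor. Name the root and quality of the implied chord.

G major seventh

The figures 6/4/3 indicate a seventh chord in second inversion.
In second inversion the root lies a fourth above the bass: a fourth above D in B minor is G.
The chord tones are D, F#, G, B, giving G major seventh.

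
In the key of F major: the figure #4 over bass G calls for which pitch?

C#

Counting 3 letter steps above G lands on C; in F major, that letter is C.
The #4 figure raises it a semitone, giving C#.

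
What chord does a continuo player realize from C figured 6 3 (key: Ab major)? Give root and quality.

Ab major

The figures 6 3 indicate a triad in first inversion.
In first inversion the root lies a sixth above the bass: a sixth above C in Ab major is Ab.
The chord tones are C, Eb, Ab, giving Ab major.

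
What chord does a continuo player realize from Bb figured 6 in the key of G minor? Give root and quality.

G minor

The figures 6 indicate a triad in first inversion.
In first inversion the root lies a sixth above the bass: a sixth above Bb in G minor is G.
The chord tones are Bb, D, G, giving G minor.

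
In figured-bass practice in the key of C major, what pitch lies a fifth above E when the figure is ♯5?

Counting 4 letter steps above E lands on B; in C major, that letter is B.
The #5 figure raises it a semitone, giving B#.

B#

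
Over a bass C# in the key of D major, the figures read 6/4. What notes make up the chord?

C#, F#, A

A fourth above C# in this key is F#.
A sixth above C# in this key is A.
Together with the bass C#, this spells F# minor in second inversion.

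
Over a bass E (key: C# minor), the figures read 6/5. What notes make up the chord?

The written figures 6/5 are shorthand for 6/5/3: the 3 is implied.
A third above E in this key is G#.
A fifth above E in this key is B.
A sixth above E in this key is C#.
Together with the bass E, this spells C# minor seventh in first inversion.

E, G#, B, C#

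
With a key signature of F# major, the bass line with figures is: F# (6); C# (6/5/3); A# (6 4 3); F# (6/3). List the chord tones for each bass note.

F# (6/3): F#, A#, D#.
C# (6/5/3): C#, E#, G#, A#.
A# (6/4/3): A#, C#, D#, F#.
F# (6/3): F#, A#, D#.

F#, A#, D# | C#, E#, G#, A# | A#, C#, D#, F# | F#, A#, D#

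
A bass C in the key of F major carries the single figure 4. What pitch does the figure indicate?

Counting 3 letter steps above C lands on F; in F major, that letter is F.

F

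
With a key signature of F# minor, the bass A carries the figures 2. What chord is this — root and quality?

The figures 2 indicate a seventh chord in third inversion.
In third inversion the root lies a second above the bass: a second above A in F# minor is B.
The chord tones are A, B, D, F#, giving B minor seventh.

B minor seventh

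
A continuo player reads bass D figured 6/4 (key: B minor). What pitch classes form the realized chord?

D, G, B

A fourth above D in this key is G.
A sixth above D in this key is B.
Together with the bass D, this spells G major in second inversion.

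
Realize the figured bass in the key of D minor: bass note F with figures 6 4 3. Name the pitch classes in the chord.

F, A, Bb, D

A third above F in this key is A.
A fourth above F in this key is Bb.
A sixth above F in this key is D.
Together with the bass F, this spells Bb major seventh in second inversion.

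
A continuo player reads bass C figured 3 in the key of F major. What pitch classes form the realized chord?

C, E, G

The written figures 3 are shorthand for 5/3: the 5 is implied.
A third above C in this key is E.
A fifth above C in this key is G.
Together with the bass C, this spells C major in root position.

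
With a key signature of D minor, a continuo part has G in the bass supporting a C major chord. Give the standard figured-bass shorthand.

6/4

G is the fifth of C major, so the chord is in second inversion.
A triad in second inversion is figured 6/4, conventionally abbreviated 6/4.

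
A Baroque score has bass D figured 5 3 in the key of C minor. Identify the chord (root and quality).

The figures 5 3 indicate a triad in root position.
In root position the bass is the root, so the root is D.
The chord tones are D, F, Ab, giving D diminished.

D diminished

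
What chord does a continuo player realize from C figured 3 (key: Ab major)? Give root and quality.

The figures 3 indicate a triad in root position.
In root position the bass is the root, so the root is C.
The chord tones are C, Eb, G, giving C minor.

C minor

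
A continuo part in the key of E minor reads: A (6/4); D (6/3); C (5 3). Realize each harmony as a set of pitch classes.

A (6/4): A, D, F#.
D (6/3): D, F#, B.
C (5/3): C, E, G.

A, D, F# | D, F#, B | C, E, G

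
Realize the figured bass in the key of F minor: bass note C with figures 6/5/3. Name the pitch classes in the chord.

A third above C in this key is Eb.
A fifth above C in this key is G.
A sixth above C in this key is Ab.
Together with the bass C, this spells Ab major seventh in first inversion.

C, Eb, G, Ab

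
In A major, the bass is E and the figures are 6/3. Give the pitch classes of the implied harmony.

E, G#, C#

A third above E in this key is G#.
A sixth above E in this key is C#.
Together with the bass E, this spells C# minor in first inversion.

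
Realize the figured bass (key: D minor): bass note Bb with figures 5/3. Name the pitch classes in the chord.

A third above Bb in this key is D.
A fifth above Bb in this key is F.
Together with the bass Bb, this spells Bb major in root position.

Bb, D, F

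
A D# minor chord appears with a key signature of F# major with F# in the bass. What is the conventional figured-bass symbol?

6

F# is the third of D# minor, so the chord is in first inversion.
A triad in first inversion is figured 6/3, conventionally abbreviated 6.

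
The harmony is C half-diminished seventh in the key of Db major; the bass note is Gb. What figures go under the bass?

Gb is the fifth of C half-diminished seventh, so the chord is in second inversion.
A seventh chord in second inversion is figured 6/4/3, conventionally abbreviated 4/3.

4/3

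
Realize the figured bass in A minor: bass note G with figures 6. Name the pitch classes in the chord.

The written figures 6 are shorthand for 6/3: the 3 is implied.
A third above G in this key is B.
A sixth above G in this key is E.
Together with the bass G, this spells E minor in first inversion.

G, B, E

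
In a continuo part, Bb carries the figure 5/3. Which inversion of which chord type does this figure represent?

Intervals of 5/3 above the bass form a triad; the bass is the root, so this is root position.

triad, root position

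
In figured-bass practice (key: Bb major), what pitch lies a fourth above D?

G

Counting 3 letter steps above D lands on G; in Bb major, that letter is G.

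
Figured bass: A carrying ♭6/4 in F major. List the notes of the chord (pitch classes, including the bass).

A, D, Fb

A fourth above A in this key is D.
A sixth above A in this key is F, lowered to Fb by the flat.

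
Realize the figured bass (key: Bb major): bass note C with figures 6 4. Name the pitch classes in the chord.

A fourth above C in this key is F.
A sixth above C in this key is A.
Together with the bass C, this spells F major in second inversion.

C, F, A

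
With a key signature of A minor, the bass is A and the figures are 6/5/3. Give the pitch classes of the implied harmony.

A third above A in this key is C.
A fifth above A in this key is E.
A sixth above A in this key is F.
Together with the bass A, this spells F major seventh in first inversion.

A, C, E, F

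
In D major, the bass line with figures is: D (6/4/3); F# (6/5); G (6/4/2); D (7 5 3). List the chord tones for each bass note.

D, F#, G, B | F#, A, C#, D | G, A, C#, E | D, F#, A, C#

D (6/4/3): D, F#, G, B.
F# (6/5/3): F#, A, C#, D.
G (6/4/2): G, A, C#, E.
D (7/5/3): D, F#, A, C#.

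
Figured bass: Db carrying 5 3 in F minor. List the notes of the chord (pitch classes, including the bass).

A third above Db in this key is F.
A fifth above Db in this key is Ab.
Together with the bass Db, this spells Db major in root position.

Db, F, Ab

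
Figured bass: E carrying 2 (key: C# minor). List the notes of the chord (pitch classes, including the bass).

E, F#, A, C#

The written figures 2 are shorthand for 6/4/2: the 6/4 are implied.
A second above E in this key is F#.
A fourth above E in this key is A.
A sixth above E in this key is C#.
Together with the bass E, this spells F# minor seventh in third inversion.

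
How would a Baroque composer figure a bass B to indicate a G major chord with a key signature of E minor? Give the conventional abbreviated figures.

6

B is the third of G major, so the chord is in first inversion.
A triad in first inversion is figured 6/3, conventionally abbreviated 6.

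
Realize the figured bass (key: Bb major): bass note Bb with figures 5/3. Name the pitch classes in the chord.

Bb, D, F

A third above Bb in this key is D.
A fifth above Bb in this key is F.
Together with the bass Bb, this spells Bb major in root position.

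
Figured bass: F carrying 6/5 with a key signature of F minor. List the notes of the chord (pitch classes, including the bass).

The written figures 6/5 are shorthand for 6/5/3: the 3 is implied.
A third above F in this key is Ab.
A fifth above F in this key is C.
A sixth above F in this key is Db.
Together with the bass F, this spells Db major seventh in first inversion.

F, Ab, C, Db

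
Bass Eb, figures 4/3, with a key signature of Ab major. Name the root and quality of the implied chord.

The figures 4/3 indicate a seventh chord in second inversion.
In second inversion the root lies a fourth above the bass: a fourth above Eb in Ab major is Ab.
The chord tones are Eb, G, Ab, C, giving Ab major seventh.

Ab major seventh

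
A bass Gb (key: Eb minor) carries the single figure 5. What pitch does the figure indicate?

Db

Counting 4 letter steps above Gb lands on D; in Eb minor, that letter is Db.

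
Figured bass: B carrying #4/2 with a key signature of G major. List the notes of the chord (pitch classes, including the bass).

The written figures #4/2 are shorthand for 6/4/2: the 6 is implied.
A second above B in this key is C.
A fourth above B in this key is E, raised to E# by the sharp.
A sixth above B in this key is G.

B, C, E#, G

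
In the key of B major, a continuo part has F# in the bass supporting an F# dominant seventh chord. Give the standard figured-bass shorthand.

F# is the root of F# dominant seventh, so the chord is in root position.
A seventh chord in root position is figured 7/5/3, conventionally abbreviated 7.

7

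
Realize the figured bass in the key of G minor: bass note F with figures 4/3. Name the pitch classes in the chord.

F, A, Bb, D

The written figures 4/3 are shorthand for 6/4/3: the 6 is implied.
A third above F in this key is A.
A fourth above F in this key is Bb.
A sixth above F in this key is D.
Together with the bass F, this spells Bb major seventh in second inversion.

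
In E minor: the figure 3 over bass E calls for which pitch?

Counting 2 letter steps above E lands on G; in E minor, that letter is G.

G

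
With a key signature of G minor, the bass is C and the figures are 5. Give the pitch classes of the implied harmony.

C, Eb, G

The written figures 5 are shorthand for 5/3: the 3 is implied.
A third above C in this key is Eb.
A fifth above C in this key is G.
Together with the bass C, this spells C minor in root position.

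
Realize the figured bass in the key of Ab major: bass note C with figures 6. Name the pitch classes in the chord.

C, Eb, Ab

The written figures 6 are shorthand for 6/3: the 3 is implied.
A third above C in this key is Eb.
A sixth above C in this key is Ab.
Together with the bass C, this spells Ab major in first inversion.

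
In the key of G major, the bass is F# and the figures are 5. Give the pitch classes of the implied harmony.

The written figures 5 are shorthand for 5/3: the 3 is implied.
A third above F# in this key is A.
A fifth above F# in this key is C.
Together with the bass F#, this spells F# diminished in root position.

F#, A, C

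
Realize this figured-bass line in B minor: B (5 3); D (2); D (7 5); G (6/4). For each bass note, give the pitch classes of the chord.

B, D, F# | D, E, G, B | D, F#, A, C# | G, C#, E

B (5/3): B, D, F#.
D (6/4/2): D, E, G, B.
D (7/5/3): D, F#, A, C#.
G (6/4): G, C#, E.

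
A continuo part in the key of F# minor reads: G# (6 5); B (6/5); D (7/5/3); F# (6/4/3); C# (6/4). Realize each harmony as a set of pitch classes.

G# (6/5/3): G#, B, D, E.
B (6/5/3): B, D, F#, G#.
D (7/5/3): D, F#, A, C#.
F# (6/4/3): F#, A, B, D.
C# (6/4): C#, F#, A.

G#, B, D, E | B, D, F#, G# | D, F#, A, C# | F#, A, B, D | C#, F#, A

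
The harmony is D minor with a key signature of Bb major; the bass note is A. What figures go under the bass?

6/4

A is the fifth of D minor, so the chord is in second inversion.
A triad in second inversion is figured 6/4, conventionally abbreviated 6/4.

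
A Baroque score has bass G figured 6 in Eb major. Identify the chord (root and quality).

Eb major

The figures 6 indicate a triad in first inversion.
In first inversion the root lies a sixth above the bass: a sixth above G in Eb major is Eb.
The chord tones are G, Bb, Eb, giving Eb major.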